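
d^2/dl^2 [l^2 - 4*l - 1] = 2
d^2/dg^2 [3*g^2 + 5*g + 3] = 6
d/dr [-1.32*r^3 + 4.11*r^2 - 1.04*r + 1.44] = -3.96*r^2 + 8.22*r - 1.04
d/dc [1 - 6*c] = -6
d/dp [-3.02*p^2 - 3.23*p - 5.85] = -6.04*p - 3.23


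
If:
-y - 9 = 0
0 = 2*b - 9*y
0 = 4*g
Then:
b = -81/2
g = 0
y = -9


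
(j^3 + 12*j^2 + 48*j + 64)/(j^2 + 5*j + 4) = (j^2 + 8*j + 16)/(j + 1)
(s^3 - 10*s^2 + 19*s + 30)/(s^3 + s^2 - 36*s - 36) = (s - 5)/(s + 6)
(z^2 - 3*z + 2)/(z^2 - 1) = (z - 2)/(z + 1)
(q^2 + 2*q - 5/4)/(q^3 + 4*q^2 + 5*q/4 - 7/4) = (2*q + 5)/(2*q^2 + 9*q + 7)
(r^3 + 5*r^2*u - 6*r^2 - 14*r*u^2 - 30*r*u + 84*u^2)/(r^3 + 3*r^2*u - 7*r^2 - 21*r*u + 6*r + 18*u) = (r^2 + 5*r*u - 14*u^2)/(r^2 + 3*r*u - r - 3*u)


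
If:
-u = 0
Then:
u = 0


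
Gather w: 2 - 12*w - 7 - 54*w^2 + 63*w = -54*w^2 + 51*w - 5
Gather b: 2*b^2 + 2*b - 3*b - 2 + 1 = 2*b^2 - b - 1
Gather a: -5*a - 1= -5*a - 1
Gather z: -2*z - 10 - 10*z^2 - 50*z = -10*z^2 - 52*z - 10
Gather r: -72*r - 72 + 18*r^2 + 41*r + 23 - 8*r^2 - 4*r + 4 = 10*r^2 - 35*r - 45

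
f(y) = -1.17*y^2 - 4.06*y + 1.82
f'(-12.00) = 24.02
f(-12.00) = -117.94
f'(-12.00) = 24.02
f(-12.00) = -117.94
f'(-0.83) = -2.12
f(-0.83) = 4.38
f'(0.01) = -4.08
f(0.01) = 1.78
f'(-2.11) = 0.88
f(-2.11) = 5.18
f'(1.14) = -6.73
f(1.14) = -4.33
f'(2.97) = -11.01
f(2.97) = -20.56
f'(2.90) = -10.85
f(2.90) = -19.79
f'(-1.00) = -1.72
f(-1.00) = 4.71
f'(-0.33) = -3.29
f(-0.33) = 3.03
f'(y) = -2.34*y - 4.06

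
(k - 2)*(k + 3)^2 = k^3 + 4*k^2 - 3*k - 18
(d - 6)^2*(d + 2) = d^3 - 10*d^2 + 12*d + 72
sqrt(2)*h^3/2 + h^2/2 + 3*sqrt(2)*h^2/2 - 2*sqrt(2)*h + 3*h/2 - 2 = (h - 1)*(h + 4)*(sqrt(2)*h/2 + 1/2)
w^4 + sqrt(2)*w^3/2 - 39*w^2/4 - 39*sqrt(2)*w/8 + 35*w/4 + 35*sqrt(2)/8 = (w - 5/2)*(w - 1)*(w + 7/2)*(w + sqrt(2)/2)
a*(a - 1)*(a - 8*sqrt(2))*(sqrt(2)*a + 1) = sqrt(2)*a^4 - 15*a^3 - sqrt(2)*a^3 - 8*sqrt(2)*a^2 + 15*a^2 + 8*sqrt(2)*a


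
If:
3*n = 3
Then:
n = 1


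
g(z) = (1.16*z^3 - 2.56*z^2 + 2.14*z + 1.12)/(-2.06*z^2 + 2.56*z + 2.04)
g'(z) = (4.12*z - 2.56)*(1.16*z^3 - 2.56*z^2 + 2.14*z + 1.12)/(-2.06*z^2 + 2.56*z + 2.04)^2 + (3.48*z^2 - 5.12*z + 2.14)/(-2.06*z^2 + 2.56*z + 2.04)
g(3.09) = -1.80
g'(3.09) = -0.13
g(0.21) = 0.59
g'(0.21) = 0.09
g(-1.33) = 1.79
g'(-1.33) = -0.14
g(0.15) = 0.58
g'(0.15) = 0.13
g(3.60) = -1.93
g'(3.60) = -0.33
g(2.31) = -2.21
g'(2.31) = 2.13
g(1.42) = 1.52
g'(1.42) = 4.54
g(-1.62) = 1.86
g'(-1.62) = -0.31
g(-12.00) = 7.37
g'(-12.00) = -0.56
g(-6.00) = 4.05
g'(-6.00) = -0.54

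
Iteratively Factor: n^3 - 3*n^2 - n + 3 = (n + 1)*(n^2 - 4*n + 3) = (n - 3)*(n + 1)*(n - 1)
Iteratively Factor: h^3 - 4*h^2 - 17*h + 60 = (h - 5)*(h^2 + h - 12) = (h - 5)*(h - 3)*(h + 4)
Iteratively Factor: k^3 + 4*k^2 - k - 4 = (k + 4)*(k^2 - 1) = (k + 1)*(k + 4)*(k - 1)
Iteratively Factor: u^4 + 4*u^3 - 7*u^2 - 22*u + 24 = (u + 3)*(u^3 + u^2 - 10*u + 8) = (u - 2)*(u + 3)*(u^2 + 3*u - 4) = (u - 2)*(u + 3)*(u + 4)*(u - 1)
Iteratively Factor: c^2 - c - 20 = (c + 4)*(c - 5)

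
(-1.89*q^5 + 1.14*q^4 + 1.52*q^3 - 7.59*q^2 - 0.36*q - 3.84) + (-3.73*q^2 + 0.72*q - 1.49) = -1.89*q^5 + 1.14*q^4 + 1.52*q^3 - 11.32*q^2 + 0.36*q - 5.33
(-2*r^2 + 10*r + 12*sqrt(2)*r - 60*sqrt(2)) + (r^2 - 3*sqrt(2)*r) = -r^2 + 10*r + 9*sqrt(2)*r - 60*sqrt(2)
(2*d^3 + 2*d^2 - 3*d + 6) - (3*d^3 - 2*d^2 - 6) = -d^3 + 4*d^2 - 3*d + 12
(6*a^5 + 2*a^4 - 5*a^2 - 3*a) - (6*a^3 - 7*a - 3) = 6*a^5 + 2*a^4 - 6*a^3 - 5*a^2 + 4*a + 3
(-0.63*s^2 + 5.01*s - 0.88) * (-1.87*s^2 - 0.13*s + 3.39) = 1.1781*s^4 - 9.2868*s^3 - 1.1414*s^2 + 17.0983*s - 2.9832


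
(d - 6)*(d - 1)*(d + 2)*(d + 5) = d^4 - 33*d^2 - 28*d + 60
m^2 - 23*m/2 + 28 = (m - 8)*(m - 7/2)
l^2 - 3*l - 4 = (l - 4)*(l + 1)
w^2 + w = w*(w + 1)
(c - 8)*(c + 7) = c^2 - c - 56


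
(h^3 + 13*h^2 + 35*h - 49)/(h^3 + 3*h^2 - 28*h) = (h^2 + 6*h - 7)/(h*(h - 4))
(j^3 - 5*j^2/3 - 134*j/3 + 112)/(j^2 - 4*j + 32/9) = 3*(j^2 + j - 42)/(3*j - 4)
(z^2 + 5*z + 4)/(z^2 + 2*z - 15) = (z^2 + 5*z + 4)/(z^2 + 2*z - 15)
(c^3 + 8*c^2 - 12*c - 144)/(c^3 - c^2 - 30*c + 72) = (c + 6)/(c - 3)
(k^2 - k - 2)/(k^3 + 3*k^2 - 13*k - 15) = (k - 2)/(k^2 + 2*k - 15)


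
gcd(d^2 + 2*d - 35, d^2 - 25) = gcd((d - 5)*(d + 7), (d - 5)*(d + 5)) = d - 5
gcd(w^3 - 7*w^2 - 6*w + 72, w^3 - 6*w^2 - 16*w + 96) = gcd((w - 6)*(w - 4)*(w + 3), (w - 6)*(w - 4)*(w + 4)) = w^2 - 10*w + 24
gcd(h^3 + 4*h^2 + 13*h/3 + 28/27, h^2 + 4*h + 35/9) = h + 7/3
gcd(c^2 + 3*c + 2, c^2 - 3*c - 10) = c + 2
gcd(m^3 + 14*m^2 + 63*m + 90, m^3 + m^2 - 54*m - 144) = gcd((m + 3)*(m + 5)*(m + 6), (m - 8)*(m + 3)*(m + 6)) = m^2 + 9*m + 18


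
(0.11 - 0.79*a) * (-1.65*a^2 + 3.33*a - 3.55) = 1.3035*a^3 - 2.8122*a^2 + 3.1708*a - 0.3905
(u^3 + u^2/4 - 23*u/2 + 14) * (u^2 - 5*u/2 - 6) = u^5 - 9*u^4/4 - 145*u^3/8 + 165*u^2/4 + 34*u - 84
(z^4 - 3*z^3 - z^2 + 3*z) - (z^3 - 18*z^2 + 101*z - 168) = z^4 - 4*z^3 + 17*z^2 - 98*z + 168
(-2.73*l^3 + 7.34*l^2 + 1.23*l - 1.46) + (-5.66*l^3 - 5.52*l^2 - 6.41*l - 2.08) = -8.39*l^3 + 1.82*l^2 - 5.18*l - 3.54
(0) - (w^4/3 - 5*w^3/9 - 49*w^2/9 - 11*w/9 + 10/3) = -w^4/3 + 5*w^3/9 + 49*w^2/9 + 11*w/9 - 10/3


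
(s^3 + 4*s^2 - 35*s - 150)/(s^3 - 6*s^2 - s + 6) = (s^2 + 10*s + 25)/(s^2 - 1)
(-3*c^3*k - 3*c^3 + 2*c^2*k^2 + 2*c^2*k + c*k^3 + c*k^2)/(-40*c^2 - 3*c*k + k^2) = c*(3*c^2*k + 3*c^2 - 2*c*k^2 - 2*c*k - k^3 - k^2)/(40*c^2 + 3*c*k - k^2)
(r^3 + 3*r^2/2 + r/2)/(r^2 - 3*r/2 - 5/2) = r*(2*r + 1)/(2*r - 5)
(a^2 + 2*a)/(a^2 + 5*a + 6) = a/(a + 3)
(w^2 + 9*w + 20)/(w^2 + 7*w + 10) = (w + 4)/(w + 2)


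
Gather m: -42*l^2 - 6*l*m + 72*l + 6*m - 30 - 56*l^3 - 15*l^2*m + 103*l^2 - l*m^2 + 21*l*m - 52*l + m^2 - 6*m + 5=-56*l^3 + 61*l^2 + 20*l + m^2*(1 - l) + m*(-15*l^2 + 15*l) - 25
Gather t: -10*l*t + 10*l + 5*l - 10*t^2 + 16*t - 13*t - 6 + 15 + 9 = 15*l - 10*t^2 + t*(3 - 10*l) + 18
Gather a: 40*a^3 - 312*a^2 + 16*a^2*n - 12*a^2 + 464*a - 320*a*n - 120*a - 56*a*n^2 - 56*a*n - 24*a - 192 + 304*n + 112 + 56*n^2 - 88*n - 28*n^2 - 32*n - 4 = 40*a^3 + a^2*(16*n - 324) + a*(-56*n^2 - 376*n + 320) + 28*n^2 + 184*n - 84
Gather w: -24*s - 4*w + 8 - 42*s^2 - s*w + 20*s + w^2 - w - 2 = -42*s^2 - 4*s + w^2 + w*(-s - 5) + 6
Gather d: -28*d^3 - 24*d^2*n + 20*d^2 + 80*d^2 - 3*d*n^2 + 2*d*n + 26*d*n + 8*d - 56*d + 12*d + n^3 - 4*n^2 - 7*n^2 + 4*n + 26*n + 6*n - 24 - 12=-28*d^3 + d^2*(100 - 24*n) + d*(-3*n^2 + 28*n - 36) + n^3 - 11*n^2 + 36*n - 36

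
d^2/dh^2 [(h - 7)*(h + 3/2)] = 2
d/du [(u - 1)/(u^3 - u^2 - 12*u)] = (-u*(-u^2 + u + 12) + (u - 1)*(-3*u^2 + 2*u + 12))/(u^2*(-u^2 + u + 12)^2)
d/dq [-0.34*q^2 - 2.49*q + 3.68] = -0.68*q - 2.49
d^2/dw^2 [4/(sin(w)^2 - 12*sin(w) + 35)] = 8*(-2*sin(w)^4 + 18*sin(w)^3 + sin(w)^2 - 246*sin(w) + 109)/(sin(w)^2 - 12*sin(w) + 35)^3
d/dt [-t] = -1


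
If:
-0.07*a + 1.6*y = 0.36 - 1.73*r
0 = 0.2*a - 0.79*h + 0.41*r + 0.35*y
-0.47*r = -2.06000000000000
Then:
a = 22.8571428571429*y + 103.179331306991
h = 6.22965641952984*y + 28.3960601746758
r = 4.38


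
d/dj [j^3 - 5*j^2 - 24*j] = 3*j^2 - 10*j - 24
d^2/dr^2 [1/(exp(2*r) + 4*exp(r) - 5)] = 4*(-(exp(r) + 1)*(exp(2*r) + 4*exp(r) - 5) + 2*(exp(r) + 2)^2*exp(r))*exp(r)/(exp(2*r) + 4*exp(r) - 5)^3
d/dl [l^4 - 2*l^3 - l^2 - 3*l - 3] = 4*l^3 - 6*l^2 - 2*l - 3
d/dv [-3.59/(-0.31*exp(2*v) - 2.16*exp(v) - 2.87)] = (-2.2258*exp(v) - 7.7544)*exp(v)/(0.31*exp(2*v) + 2.16*exp(v) + 2.87)^2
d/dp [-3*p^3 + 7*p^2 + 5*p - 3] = -9*p^2 + 14*p + 5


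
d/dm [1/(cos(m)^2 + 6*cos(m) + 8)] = 2*(cos(m) + 3)*sin(m)/(cos(m)^2 + 6*cos(m) + 8)^2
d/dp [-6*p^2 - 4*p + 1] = -12*p - 4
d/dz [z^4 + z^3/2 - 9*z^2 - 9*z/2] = 4*z^3 + 3*z^2/2 - 18*z - 9/2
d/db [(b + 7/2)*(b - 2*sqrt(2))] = 2*b - 2*sqrt(2) + 7/2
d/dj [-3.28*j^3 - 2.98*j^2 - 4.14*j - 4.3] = -9.84*j^2 - 5.96*j - 4.14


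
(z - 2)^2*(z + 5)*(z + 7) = z^4 + 8*z^3 - 9*z^2 - 92*z + 140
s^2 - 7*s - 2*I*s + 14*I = (s - 7)*(s - 2*I)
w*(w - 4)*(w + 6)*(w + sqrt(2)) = w^4 + sqrt(2)*w^3 + 2*w^3 - 24*w^2 + 2*sqrt(2)*w^2 - 24*sqrt(2)*w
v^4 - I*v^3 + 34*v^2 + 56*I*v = v*(v - 7*I)*(v + 2*I)*(v + 4*I)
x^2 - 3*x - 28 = (x - 7)*(x + 4)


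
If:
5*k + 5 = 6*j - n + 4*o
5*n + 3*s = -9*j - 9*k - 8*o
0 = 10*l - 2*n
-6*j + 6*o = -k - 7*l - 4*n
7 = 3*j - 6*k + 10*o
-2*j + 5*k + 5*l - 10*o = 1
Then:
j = -858/131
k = -3507/262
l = 61/262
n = 305/262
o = -703/131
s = 9455/131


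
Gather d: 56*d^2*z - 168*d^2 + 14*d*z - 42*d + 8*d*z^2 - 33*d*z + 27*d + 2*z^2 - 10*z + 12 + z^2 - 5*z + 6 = d^2*(56*z - 168) + d*(8*z^2 - 19*z - 15) + 3*z^2 - 15*z + 18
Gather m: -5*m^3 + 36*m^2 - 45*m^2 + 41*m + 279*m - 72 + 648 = -5*m^3 - 9*m^2 + 320*m + 576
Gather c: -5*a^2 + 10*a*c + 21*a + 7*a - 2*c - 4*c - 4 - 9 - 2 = -5*a^2 + 28*a + c*(10*a - 6) - 15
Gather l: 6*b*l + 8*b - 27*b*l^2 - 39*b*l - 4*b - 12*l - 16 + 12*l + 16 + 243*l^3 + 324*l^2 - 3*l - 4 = 4*b + 243*l^3 + l^2*(324 - 27*b) + l*(-33*b - 3) - 4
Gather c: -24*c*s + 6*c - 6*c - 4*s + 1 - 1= -24*c*s - 4*s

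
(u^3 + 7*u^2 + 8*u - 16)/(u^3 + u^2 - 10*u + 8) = (u + 4)/(u - 2)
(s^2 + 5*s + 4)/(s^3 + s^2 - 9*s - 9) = (s + 4)/(s^2 - 9)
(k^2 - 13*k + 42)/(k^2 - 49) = (k - 6)/(k + 7)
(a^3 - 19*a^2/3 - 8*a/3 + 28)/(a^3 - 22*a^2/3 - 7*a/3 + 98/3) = (a - 6)/(a - 7)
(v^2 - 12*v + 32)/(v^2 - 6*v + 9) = (v^2 - 12*v + 32)/(v^2 - 6*v + 9)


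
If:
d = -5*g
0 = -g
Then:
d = 0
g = 0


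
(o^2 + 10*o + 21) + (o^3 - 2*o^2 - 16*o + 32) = o^3 - o^2 - 6*o + 53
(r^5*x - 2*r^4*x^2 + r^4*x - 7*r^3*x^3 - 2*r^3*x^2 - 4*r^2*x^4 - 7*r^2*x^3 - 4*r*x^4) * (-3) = -3*r^5*x + 6*r^4*x^2 - 3*r^4*x + 21*r^3*x^3 + 6*r^3*x^2 + 12*r^2*x^4 + 21*r^2*x^3 + 12*r*x^4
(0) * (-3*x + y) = 0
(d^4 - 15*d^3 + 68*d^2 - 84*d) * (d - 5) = d^5 - 20*d^4 + 143*d^3 - 424*d^2 + 420*d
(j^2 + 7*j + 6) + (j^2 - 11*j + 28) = 2*j^2 - 4*j + 34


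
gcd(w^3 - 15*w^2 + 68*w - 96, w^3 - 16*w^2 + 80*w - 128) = w^2 - 12*w + 32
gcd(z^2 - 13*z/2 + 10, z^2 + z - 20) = z - 4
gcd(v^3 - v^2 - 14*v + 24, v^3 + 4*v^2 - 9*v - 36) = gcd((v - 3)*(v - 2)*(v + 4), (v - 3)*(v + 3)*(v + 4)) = v^2 + v - 12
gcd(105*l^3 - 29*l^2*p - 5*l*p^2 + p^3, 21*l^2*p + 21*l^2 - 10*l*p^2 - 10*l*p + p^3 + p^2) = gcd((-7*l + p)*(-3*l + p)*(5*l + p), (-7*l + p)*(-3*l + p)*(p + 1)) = 21*l^2 - 10*l*p + p^2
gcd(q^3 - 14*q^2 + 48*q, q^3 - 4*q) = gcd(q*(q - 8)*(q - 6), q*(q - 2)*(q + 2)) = q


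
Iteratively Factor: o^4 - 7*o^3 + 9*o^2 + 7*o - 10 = (o - 5)*(o^3 - 2*o^2 - o + 2) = (o - 5)*(o + 1)*(o^2 - 3*o + 2) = (o - 5)*(o - 2)*(o + 1)*(o - 1)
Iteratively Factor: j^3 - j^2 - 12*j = (j)*(j^2 - j - 12) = j*(j + 3)*(j - 4)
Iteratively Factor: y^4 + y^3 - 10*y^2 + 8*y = (y - 1)*(y^3 + 2*y^2 - 8*y) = (y - 1)*(y + 4)*(y^2 - 2*y) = (y - 2)*(y - 1)*(y + 4)*(y)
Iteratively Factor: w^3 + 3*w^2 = (w + 3)*(w^2) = w*(w + 3)*(w)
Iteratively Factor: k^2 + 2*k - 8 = (k + 4)*(k - 2)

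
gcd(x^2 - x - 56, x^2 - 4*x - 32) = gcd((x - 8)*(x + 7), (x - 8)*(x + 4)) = x - 8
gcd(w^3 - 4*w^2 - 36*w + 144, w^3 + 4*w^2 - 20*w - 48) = w^2 + 2*w - 24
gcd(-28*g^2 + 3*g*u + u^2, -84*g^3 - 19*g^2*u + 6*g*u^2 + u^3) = -28*g^2 + 3*g*u + u^2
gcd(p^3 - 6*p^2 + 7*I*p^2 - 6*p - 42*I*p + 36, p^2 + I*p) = p + I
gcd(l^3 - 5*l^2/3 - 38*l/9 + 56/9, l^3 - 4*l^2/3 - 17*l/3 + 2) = l + 2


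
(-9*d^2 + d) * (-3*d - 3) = 27*d^3 + 24*d^2 - 3*d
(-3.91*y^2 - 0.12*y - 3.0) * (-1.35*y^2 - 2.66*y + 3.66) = 5.2785*y^4 + 10.5626*y^3 - 9.9414*y^2 + 7.5408*y - 10.98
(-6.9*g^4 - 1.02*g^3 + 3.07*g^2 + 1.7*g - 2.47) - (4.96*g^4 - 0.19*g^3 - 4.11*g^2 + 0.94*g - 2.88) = -11.86*g^4 - 0.83*g^3 + 7.18*g^2 + 0.76*g + 0.41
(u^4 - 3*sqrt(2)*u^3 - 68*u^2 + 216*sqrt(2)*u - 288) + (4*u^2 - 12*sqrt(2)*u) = u^4 - 3*sqrt(2)*u^3 - 64*u^2 + 204*sqrt(2)*u - 288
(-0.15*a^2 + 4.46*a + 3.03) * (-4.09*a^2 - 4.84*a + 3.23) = 0.6135*a^4 - 17.5154*a^3 - 34.4636*a^2 - 0.259399999999999*a + 9.7869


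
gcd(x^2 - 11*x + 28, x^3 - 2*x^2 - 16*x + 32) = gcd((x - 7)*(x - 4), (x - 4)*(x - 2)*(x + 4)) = x - 4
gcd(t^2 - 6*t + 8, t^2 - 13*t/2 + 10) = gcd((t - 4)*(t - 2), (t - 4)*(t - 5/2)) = t - 4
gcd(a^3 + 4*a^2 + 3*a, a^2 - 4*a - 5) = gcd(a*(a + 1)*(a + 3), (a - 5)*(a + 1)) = a + 1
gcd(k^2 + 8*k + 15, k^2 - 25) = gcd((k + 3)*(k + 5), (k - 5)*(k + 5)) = k + 5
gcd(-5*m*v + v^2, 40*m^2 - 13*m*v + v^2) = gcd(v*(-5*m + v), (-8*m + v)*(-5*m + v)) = -5*m + v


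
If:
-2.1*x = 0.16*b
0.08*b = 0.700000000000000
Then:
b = 8.75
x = -0.67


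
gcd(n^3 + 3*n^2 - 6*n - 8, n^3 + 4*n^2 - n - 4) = n^2 + 5*n + 4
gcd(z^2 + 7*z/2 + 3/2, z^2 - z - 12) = z + 3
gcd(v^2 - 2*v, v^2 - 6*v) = v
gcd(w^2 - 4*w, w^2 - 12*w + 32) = w - 4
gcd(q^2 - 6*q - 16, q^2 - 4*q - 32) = q - 8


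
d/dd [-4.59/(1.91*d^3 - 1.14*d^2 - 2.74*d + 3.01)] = (26.3007*d^2 - 10.4652*d - 12.5766)/(1.91*d^3 - 1.14*d^2 - 2.74*d + 3.01)^2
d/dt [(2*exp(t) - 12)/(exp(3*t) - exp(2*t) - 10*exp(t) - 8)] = 2*((exp(t) - 6)*(-3*exp(2*t) + 2*exp(t) + 10) + exp(3*t) - exp(2*t) - 10*exp(t) - 8)*exp(t)/(-exp(3*t) + exp(2*t) + 10*exp(t) + 8)^2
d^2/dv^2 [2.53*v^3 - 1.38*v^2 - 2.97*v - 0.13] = 15.18*v - 2.76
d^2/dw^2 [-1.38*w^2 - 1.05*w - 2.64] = -2.76000000000000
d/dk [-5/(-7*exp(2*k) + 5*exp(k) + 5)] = (25 - 70*exp(k))*exp(k)/(-7*exp(2*k) + 5*exp(k) + 5)^2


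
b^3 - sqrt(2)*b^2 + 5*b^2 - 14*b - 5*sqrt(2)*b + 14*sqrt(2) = (b - 2)*(b + 7)*(b - sqrt(2))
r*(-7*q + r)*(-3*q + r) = 21*q^2*r - 10*q*r^2 + r^3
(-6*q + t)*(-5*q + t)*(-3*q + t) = -90*q^3 + 63*q^2*t - 14*q*t^2 + t^3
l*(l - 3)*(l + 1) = l^3 - 2*l^2 - 3*l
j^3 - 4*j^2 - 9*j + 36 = (j - 4)*(j - 3)*(j + 3)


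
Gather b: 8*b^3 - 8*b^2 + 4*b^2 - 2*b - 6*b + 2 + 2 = 8*b^3 - 4*b^2 - 8*b + 4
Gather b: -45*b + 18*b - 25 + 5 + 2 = -27*b - 18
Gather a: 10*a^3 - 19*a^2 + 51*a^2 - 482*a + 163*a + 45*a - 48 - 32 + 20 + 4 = 10*a^3 + 32*a^2 - 274*a - 56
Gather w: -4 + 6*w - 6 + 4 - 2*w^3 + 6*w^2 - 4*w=-2*w^3 + 6*w^2 + 2*w - 6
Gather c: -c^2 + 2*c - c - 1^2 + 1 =-c^2 + c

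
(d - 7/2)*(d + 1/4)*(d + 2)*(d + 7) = d^4 + 23*d^3/4 - 129*d^2/8 - 427*d/8 - 49/4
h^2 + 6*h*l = h*(h + 6*l)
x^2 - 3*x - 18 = (x - 6)*(x + 3)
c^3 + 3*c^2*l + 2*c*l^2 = c*(c + l)*(c + 2*l)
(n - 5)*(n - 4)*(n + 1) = n^3 - 8*n^2 + 11*n + 20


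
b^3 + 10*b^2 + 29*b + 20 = (b + 1)*(b + 4)*(b + 5)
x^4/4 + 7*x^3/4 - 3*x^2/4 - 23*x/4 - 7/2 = (x/4 + 1/4)*(x - 2)*(x + 1)*(x + 7)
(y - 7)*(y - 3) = y^2 - 10*y + 21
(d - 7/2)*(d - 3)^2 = d^3 - 19*d^2/2 + 30*d - 63/2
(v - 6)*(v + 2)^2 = v^3 - 2*v^2 - 20*v - 24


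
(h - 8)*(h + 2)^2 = h^3 - 4*h^2 - 28*h - 32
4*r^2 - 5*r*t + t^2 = (-4*r + t)*(-r + t)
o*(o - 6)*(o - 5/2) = o^3 - 17*o^2/2 + 15*o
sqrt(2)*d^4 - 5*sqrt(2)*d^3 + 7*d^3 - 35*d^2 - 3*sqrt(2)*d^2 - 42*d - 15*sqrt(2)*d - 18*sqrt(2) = (d - 6)*(d + 1)*(d + 3*sqrt(2))*(sqrt(2)*d + 1)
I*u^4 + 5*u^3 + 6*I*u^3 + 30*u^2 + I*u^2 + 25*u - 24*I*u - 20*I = (u + 5)*(u - 4*I)*(u - I)*(I*u + I)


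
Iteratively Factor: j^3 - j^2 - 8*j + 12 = (j - 2)*(j^2 + j - 6) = (j - 2)^2*(j + 3)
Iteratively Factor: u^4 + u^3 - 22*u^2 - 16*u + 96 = (u + 4)*(u^3 - 3*u^2 - 10*u + 24) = (u - 2)*(u + 4)*(u^2 - u - 12) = (u - 4)*(u - 2)*(u + 4)*(u + 3)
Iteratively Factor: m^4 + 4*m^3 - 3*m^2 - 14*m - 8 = (m + 4)*(m^3 - 3*m - 2) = (m + 1)*(m + 4)*(m^2 - m - 2) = (m - 2)*(m + 1)*(m + 4)*(m + 1)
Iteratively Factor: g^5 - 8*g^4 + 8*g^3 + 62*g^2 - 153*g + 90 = (g - 2)*(g^4 - 6*g^3 - 4*g^2 + 54*g - 45) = (g - 3)*(g - 2)*(g^3 - 3*g^2 - 13*g + 15) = (g - 5)*(g - 3)*(g - 2)*(g^2 + 2*g - 3) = (g - 5)*(g - 3)*(g - 2)*(g + 3)*(g - 1)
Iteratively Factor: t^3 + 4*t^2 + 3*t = (t)*(t^2 + 4*t + 3) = t*(t + 3)*(t + 1)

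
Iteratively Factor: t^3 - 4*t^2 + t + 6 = (t - 3)*(t^2 - t - 2) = (t - 3)*(t + 1)*(t - 2)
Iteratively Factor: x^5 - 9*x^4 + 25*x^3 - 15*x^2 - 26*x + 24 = (x - 2)*(x^4 - 7*x^3 + 11*x^2 + 7*x - 12) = (x - 4)*(x - 2)*(x^3 - 3*x^2 - x + 3) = (x - 4)*(x - 2)*(x - 1)*(x^2 - 2*x - 3) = (x - 4)*(x - 3)*(x - 2)*(x - 1)*(x + 1)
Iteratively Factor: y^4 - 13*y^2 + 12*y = (y)*(y^3 - 13*y + 12) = y*(y + 4)*(y^2 - 4*y + 3) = y*(y - 1)*(y + 4)*(y - 3)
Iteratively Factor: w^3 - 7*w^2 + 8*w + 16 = (w - 4)*(w^2 - 3*w - 4) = (w - 4)^2*(w + 1)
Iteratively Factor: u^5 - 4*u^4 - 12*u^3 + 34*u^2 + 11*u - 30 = (u + 3)*(u^4 - 7*u^3 + 9*u^2 + 7*u - 10) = (u - 5)*(u + 3)*(u^3 - 2*u^2 - u + 2) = (u - 5)*(u - 2)*(u + 3)*(u^2 - 1) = (u - 5)*(u - 2)*(u + 1)*(u + 3)*(u - 1)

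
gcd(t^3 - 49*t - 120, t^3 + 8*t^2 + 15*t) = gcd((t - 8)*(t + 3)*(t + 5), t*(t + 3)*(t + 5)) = t^2 + 8*t + 15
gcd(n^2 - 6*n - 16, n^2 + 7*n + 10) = n + 2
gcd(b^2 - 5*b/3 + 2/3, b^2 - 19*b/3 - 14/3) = 1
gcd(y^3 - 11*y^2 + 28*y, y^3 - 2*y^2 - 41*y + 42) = y - 7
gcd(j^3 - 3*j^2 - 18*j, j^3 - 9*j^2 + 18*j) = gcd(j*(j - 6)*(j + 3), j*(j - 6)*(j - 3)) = j^2 - 6*j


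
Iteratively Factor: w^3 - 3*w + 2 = (w - 1)*(w^2 + w - 2) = (w - 1)^2*(w + 2)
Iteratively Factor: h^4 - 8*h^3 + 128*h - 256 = (h - 4)*(h^3 - 4*h^2 - 16*h + 64) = (h - 4)^2*(h^2 - 16) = (h - 4)^2*(h + 4)*(h - 4)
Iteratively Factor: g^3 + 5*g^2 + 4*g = (g)*(g^2 + 5*g + 4) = g*(g + 4)*(g + 1)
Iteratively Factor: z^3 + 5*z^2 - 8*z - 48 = (z + 4)*(z^2 + z - 12) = (z + 4)^2*(z - 3)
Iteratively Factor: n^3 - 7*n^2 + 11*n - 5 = (n - 5)*(n^2 - 2*n + 1) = (n - 5)*(n - 1)*(n - 1)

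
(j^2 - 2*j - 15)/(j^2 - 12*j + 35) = (j + 3)/(j - 7)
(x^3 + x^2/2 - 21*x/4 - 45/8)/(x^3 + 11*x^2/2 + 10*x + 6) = (x^2 - x - 15/4)/(x^2 + 4*x + 4)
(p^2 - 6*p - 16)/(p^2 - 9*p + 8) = (p + 2)/(p - 1)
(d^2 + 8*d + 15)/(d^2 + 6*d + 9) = (d + 5)/(d + 3)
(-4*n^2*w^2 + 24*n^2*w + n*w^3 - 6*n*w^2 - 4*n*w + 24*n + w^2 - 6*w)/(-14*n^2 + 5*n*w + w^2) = (-4*n^2*w^2 + 24*n^2*w + n*w^3 - 6*n*w^2 - 4*n*w + 24*n + w^2 - 6*w)/(-14*n^2 + 5*n*w + w^2)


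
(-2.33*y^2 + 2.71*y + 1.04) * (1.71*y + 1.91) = -3.9843*y^3 + 0.1838*y^2 + 6.9545*y + 1.9864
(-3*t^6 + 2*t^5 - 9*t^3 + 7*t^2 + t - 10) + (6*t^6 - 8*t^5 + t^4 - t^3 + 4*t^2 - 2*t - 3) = 3*t^6 - 6*t^5 + t^4 - 10*t^3 + 11*t^2 - t - 13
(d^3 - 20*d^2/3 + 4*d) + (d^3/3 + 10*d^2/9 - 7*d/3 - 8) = 4*d^3/3 - 50*d^2/9 + 5*d/3 - 8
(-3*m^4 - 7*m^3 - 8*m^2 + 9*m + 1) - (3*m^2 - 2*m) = -3*m^4 - 7*m^3 - 11*m^2 + 11*m + 1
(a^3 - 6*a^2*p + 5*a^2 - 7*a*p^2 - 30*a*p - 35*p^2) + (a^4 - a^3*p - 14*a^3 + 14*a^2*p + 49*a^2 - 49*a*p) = a^4 - a^3*p - 13*a^3 + 8*a^2*p + 54*a^2 - 7*a*p^2 - 79*a*p - 35*p^2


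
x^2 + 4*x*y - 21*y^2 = (x - 3*y)*(x + 7*y)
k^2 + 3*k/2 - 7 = (k - 2)*(k + 7/2)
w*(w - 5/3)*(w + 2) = w^3 + w^2/3 - 10*w/3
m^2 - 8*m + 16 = (m - 4)^2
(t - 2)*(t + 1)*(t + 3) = t^3 + 2*t^2 - 5*t - 6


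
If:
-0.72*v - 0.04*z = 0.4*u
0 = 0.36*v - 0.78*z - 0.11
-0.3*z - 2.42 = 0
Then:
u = 31.72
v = -17.17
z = -8.07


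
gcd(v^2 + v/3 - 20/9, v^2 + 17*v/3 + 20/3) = v + 5/3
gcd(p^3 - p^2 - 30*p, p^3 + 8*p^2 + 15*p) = p^2 + 5*p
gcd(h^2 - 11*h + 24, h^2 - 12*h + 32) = h - 8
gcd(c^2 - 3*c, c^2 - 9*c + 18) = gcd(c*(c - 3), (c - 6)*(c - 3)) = c - 3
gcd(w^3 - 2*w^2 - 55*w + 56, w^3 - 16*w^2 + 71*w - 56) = w^2 - 9*w + 8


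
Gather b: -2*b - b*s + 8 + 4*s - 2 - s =b*(-s - 2) + 3*s + 6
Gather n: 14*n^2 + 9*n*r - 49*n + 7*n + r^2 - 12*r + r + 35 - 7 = 14*n^2 + n*(9*r - 42) + r^2 - 11*r + 28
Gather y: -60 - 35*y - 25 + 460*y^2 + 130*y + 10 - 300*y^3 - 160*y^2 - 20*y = -300*y^3 + 300*y^2 + 75*y - 75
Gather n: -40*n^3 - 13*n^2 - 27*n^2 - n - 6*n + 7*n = -40*n^3 - 40*n^2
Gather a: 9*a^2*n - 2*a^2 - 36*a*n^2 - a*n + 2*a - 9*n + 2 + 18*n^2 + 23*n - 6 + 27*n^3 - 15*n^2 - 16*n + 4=a^2*(9*n - 2) + a*(-36*n^2 - n + 2) + 27*n^3 + 3*n^2 - 2*n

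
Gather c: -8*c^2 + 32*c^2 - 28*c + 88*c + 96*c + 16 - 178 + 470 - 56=24*c^2 + 156*c + 252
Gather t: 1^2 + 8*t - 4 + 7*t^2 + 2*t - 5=7*t^2 + 10*t - 8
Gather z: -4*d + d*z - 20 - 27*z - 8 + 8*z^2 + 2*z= -4*d + 8*z^2 + z*(d - 25) - 28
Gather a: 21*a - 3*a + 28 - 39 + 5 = 18*a - 6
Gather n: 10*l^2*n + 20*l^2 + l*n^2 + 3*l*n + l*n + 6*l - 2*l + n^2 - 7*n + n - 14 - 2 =20*l^2 + 4*l + n^2*(l + 1) + n*(10*l^2 + 4*l - 6) - 16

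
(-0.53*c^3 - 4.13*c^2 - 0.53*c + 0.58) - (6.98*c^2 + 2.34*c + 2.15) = -0.53*c^3 - 11.11*c^2 - 2.87*c - 1.57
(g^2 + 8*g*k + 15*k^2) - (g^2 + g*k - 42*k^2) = 7*g*k + 57*k^2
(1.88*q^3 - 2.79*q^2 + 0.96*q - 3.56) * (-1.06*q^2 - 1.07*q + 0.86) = -1.9928*q^5 + 0.9458*q^4 + 3.5845*q^3 + 0.347*q^2 + 4.6348*q - 3.0616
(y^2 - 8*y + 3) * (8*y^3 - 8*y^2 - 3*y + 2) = 8*y^5 - 72*y^4 + 85*y^3 + 2*y^2 - 25*y + 6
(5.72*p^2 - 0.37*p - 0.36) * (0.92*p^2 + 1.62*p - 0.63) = 5.2624*p^4 + 8.926*p^3 - 4.5342*p^2 - 0.3501*p + 0.2268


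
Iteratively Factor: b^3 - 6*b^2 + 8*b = (b - 2)*(b^2 - 4*b) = (b - 4)*(b - 2)*(b)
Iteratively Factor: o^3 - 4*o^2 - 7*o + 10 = (o - 1)*(o^2 - 3*o - 10) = (o - 5)*(o - 1)*(o + 2)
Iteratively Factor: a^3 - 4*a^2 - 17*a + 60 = (a - 5)*(a^2 + a - 12) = (a - 5)*(a + 4)*(a - 3)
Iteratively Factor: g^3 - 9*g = (g + 3)*(g^2 - 3*g) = (g - 3)*(g + 3)*(g)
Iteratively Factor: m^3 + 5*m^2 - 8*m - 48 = (m + 4)*(m^2 + m - 12) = (m - 3)*(m + 4)*(m + 4)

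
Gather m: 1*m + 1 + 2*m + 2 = 3*m + 3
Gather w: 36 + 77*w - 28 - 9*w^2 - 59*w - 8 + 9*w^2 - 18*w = 0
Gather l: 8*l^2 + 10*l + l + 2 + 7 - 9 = 8*l^2 + 11*l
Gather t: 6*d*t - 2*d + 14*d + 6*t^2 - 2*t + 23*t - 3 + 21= 12*d + 6*t^2 + t*(6*d + 21) + 18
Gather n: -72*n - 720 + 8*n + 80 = -64*n - 640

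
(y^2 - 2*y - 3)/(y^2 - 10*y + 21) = (y + 1)/(y - 7)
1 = 1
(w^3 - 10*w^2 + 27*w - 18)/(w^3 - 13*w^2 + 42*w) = (w^2 - 4*w + 3)/(w*(w - 7))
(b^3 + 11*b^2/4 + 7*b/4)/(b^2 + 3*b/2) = (4*b^2 + 11*b + 7)/(2*(2*b + 3))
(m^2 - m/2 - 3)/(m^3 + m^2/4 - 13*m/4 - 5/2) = 2*(2*m + 3)/(4*m^2 + 9*m + 5)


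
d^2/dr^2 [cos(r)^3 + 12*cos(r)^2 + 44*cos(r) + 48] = -179*cos(r)/4 - 24*cos(2*r) - 9*cos(3*r)/4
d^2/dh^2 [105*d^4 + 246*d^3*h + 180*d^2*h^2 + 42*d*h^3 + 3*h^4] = 360*d^2 + 252*d*h + 36*h^2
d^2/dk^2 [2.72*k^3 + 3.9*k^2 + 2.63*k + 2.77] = 16.32*k + 7.8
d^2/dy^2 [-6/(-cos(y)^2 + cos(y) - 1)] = 6*(4*sin(y)^4 + sin(y)^2 + 19*cos(y)/4 - 3*cos(3*y)/4 - 5)/(sin(y)^2 + cos(y) - 2)^3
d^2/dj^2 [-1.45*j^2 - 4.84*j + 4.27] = -2.90000000000000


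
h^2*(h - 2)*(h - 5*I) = h^4 - 2*h^3 - 5*I*h^3 + 10*I*h^2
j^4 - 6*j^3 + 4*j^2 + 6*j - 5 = (j - 5)*(j - 1)^2*(j + 1)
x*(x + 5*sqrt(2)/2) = x^2 + 5*sqrt(2)*x/2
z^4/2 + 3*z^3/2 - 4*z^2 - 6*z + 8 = (z/2 + 1)*(z - 2)*(z - 1)*(z + 4)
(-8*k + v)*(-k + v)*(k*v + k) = 8*k^3*v + 8*k^3 - 9*k^2*v^2 - 9*k^2*v + k*v^3 + k*v^2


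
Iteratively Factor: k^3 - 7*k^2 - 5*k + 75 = (k - 5)*(k^2 - 2*k - 15) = (k - 5)^2*(k + 3)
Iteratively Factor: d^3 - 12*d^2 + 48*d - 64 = (d - 4)*(d^2 - 8*d + 16) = (d - 4)^2*(d - 4)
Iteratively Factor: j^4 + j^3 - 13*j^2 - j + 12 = (j - 1)*(j^3 + 2*j^2 - 11*j - 12) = (j - 1)*(j + 1)*(j^2 + j - 12) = (j - 1)*(j + 1)*(j + 4)*(j - 3)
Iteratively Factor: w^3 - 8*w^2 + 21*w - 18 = (w - 2)*(w^2 - 6*w + 9) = (w - 3)*(w - 2)*(w - 3)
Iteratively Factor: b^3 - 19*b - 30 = (b + 2)*(b^2 - 2*b - 15) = (b - 5)*(b + 2)*(b + 3)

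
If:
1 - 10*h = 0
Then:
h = 1/10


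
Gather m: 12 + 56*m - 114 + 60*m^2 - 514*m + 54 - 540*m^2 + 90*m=-480*m^2 - 368*m - 48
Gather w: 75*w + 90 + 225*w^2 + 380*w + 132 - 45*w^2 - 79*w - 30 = 180*w^2 + 376*w + 192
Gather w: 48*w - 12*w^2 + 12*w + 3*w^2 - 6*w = -9*w^2 + 54*w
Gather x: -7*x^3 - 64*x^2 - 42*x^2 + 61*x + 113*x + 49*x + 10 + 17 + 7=-7*x^3 - 106*x^2 + 223*x + 34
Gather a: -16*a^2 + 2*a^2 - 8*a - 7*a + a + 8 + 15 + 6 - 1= -14*a^2 - 14*a + 28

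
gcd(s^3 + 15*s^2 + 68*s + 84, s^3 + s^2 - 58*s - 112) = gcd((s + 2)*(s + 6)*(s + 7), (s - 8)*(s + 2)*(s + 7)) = s^2 + 9*s + 14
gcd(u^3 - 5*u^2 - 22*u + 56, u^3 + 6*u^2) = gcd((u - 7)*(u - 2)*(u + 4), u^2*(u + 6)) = 1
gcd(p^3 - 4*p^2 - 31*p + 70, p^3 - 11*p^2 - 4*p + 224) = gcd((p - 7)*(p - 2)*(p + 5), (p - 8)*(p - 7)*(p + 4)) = p - 7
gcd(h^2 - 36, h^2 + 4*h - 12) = h + 6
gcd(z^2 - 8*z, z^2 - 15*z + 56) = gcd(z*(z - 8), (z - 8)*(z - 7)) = z - 8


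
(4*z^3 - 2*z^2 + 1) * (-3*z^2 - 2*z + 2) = -12*z^5 - 2*z^4 + 12*z^3 - 7*z^2 - 2*z + 2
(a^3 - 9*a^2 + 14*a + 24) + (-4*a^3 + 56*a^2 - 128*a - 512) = -3*a^3 + 47*a^2 - 114*a - 488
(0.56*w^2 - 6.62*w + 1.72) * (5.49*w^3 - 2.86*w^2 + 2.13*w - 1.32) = 3.0744*w^5 - 37.9454*w^4 + 29.5688*w^3 - 19.759*w^2 + 12.402*w - 2.2704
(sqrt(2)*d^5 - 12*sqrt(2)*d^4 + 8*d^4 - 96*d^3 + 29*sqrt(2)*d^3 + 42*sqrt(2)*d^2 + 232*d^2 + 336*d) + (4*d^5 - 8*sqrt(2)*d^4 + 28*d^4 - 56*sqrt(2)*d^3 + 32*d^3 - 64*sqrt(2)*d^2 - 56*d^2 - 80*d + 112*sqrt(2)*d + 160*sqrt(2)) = sqrt(2)*d^5 + 4*d^5 - 20*sqrt(2)*d^4 + 36*d^4 - 64*d^3 - 27*sqrt(2)*d^3 - 22*sqrt(2)*d^2 + 176*d^2 + 112*sqrt(2)*d + 256*d + 160*sqrt(2)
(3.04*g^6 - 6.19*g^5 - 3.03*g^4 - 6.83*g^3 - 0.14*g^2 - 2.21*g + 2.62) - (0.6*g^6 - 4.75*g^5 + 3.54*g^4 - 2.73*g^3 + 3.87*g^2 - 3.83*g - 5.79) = 2.44*g^6 - 1.44*g^5 - 6.57*g^4 - 4.1*g^3 - 4.01*g^2 + 1.62*g + 8.41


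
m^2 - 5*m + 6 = (m - 3)*(m - 2)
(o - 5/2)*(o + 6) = o^2 + 7*o/2 - 15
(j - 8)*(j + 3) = j^2 - 5*j - 24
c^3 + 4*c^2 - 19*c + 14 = (c - 2)*(c - 1)*(c + 7)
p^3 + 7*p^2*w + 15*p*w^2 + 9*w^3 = (p + w)*(p + 3*w)^2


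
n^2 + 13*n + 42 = (n + 6)*(n + 7)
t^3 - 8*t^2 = t^2*(t - 8)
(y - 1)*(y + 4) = y^2 + 3*y - 4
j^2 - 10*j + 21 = (j - 7)*(j - 3)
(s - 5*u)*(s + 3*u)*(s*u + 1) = s^3*u - 2*s^2*u^2 + s^2 - 15*s*u^3 - 2*s*u - 15*u^2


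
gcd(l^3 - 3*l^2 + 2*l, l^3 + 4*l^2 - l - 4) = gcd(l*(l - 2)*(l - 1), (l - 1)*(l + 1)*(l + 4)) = l - 1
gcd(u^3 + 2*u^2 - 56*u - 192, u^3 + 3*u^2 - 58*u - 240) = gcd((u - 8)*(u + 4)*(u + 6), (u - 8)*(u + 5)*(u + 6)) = u^2 - 2*u - 48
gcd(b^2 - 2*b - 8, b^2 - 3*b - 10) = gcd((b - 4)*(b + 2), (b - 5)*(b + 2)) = b + 2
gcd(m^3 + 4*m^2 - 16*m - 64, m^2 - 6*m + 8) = m - 4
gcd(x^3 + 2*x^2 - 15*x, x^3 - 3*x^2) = x^2 - 3*x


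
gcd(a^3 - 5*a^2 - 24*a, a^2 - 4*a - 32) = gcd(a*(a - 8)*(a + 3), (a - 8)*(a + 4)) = a - 8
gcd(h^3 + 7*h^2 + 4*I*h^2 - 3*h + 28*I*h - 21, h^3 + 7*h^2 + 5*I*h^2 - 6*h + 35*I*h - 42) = h^2 + h*(7 + 3*I) + 21*I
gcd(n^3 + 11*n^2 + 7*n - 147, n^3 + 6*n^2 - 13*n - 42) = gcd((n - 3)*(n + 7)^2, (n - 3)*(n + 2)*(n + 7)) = n^2 + 4*n - 21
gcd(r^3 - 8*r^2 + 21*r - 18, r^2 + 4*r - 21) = r - 3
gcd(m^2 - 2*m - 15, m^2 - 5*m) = m - 5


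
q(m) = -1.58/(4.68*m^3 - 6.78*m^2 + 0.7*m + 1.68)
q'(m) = -1.58*(-14.04*m^2 + 13.56*m - 0.7)/(4.68*m^3 - 6.78*m^2 + 0.7*m + 1.68)^2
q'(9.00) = 0.00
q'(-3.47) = 0.00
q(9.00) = -0.00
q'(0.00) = 0.39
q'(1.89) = 0.37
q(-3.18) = 0.01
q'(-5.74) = 0.00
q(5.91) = -0.00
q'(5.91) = 0.00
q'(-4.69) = 0.00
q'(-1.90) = 0.04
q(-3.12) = 0.01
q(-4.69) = 0.00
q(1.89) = -0.15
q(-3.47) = 0.01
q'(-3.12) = 0.01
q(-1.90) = 0.03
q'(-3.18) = 0.01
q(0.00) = -0.94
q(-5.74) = 0.00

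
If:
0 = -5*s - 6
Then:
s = -6/5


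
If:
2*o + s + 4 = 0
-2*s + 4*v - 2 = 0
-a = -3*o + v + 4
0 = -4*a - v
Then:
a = 17/30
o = 23/30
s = -83/15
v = -34/15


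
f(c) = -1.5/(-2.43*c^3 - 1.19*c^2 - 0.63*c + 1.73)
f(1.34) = 0.21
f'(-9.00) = -0.00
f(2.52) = 0.03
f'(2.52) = -0.04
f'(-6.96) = -0.00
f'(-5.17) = -0.00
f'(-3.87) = -0.01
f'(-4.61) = -0.00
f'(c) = -1.5*(7.29*c^2 + 2.38*c + 0.63)/(-2.43*c^3 - 1.19*c^2 - 0.63*c + 1.73)^2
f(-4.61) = -0.01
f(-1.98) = -0.09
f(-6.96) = -0.00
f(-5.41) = -0.00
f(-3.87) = -0.01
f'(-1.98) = -0.12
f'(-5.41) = -0.00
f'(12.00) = -0.00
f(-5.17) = -0.00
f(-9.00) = -0.00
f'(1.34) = -0.50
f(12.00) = 0.00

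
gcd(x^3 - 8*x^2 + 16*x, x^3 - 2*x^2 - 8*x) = x^2 - 4*x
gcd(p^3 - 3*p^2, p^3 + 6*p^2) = p^2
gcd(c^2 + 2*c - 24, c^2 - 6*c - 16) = 1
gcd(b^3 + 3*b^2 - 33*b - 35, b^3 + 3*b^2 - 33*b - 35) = b^3 + 3*b^2 - 33*b - 35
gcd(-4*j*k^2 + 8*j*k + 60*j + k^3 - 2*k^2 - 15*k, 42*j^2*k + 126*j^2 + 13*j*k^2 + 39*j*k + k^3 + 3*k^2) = k + 3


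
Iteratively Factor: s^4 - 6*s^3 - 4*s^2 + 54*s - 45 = (s - 1)*(s^3 - 5*s^2 - 9*s + 45) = (s - 5)*(s - 1)*(s^2 - 9) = (s - 5)*(s - 1)*(s + 3)*(s - 3)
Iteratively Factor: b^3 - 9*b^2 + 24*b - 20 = (b - 2)*(b^2 - 7*b + 10) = (b - 5)*(b - 2)*(b - 2)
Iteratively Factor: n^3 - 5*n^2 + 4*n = (n - 1)*(n^2 - 4*n) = n*(n - 1)*(n - 4)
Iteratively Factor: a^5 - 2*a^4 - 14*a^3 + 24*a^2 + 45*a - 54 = (a + 2)*(a^4 - 4*a^3 - 6*a^2 + 36*a - 27) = (a - 3)*(a + 2)*(a^3 - a^2 - 9*a + 9) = (a - 3)*(a + 2)*(a + 3)*(a^2 - 4*a + 3) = (a - 3)^2*(a + 2)*(a + 3)*(a - 1)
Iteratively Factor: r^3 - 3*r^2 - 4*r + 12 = (r + 2)*(r^2 - 5*r + 6) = (r - 2)*(r + 2)*(r - 3)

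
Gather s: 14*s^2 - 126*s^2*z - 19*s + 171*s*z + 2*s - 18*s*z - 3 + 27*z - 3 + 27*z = s^2*(14 - 126*z) + s*(153*z - 17) + 54*z - 6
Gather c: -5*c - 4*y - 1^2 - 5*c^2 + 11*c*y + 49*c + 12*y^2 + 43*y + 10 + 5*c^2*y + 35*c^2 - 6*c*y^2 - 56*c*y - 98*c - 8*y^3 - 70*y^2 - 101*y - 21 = c^2*(5*y + 30) + c*(-6*y^2 - 45*y - 54) - 8*y^3 - 58*y^2 - 62*y - 12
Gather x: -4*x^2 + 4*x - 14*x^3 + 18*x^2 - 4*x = -14*x^3 + 14*x^2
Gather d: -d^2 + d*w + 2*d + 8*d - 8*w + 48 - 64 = -d^2 + d*(w + 10) - 8*w - 16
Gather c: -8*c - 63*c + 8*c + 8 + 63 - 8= 63 - 63*c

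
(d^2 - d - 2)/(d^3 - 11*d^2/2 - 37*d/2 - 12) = 2*(d - 2)/(2*d^2 - 13*d - 24)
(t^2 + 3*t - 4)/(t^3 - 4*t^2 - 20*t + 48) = (t - 1)/(t^2 - 8*t + 12)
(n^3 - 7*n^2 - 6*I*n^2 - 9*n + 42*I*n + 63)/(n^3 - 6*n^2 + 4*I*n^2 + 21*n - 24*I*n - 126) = (n^2 - n*(7 + 3*I) + 21*I)/(n^2 + n*(-6 + 7*I) - 42*I)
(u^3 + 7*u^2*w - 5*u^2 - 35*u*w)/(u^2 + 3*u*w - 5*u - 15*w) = u*(u + 7*w)/(u + 3*w)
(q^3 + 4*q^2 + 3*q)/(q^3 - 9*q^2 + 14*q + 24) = q*(q + 3)/(q^2 - 10*q + 24)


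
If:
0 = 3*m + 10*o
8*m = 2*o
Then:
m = 0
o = 0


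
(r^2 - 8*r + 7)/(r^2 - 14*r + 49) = (r - 1)/(r - 7)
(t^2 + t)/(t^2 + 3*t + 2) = t/(t + 2)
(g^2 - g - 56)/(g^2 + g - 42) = (g - 8)/(g - 6)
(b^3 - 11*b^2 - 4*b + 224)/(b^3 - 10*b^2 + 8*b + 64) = (b^2 - 3*b - 28)/(b^2 - 2*b - 8)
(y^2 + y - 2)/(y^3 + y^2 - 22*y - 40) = (y - 1)/(y^2 - y - 20)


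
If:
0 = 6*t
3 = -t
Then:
No Solution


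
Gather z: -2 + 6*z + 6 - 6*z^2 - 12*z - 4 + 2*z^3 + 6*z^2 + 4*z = 2*z^3 - 2*z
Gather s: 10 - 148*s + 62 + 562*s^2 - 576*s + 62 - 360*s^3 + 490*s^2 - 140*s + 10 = -360*s^3 + 1052*s^2 - 864*s + 144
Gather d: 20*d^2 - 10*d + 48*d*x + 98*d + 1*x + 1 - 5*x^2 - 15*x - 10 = 20*d^2 + d*(48*x + 88) - 5*x^2 - 14*x - 9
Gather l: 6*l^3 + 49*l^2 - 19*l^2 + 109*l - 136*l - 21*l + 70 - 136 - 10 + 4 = 6*l^3 + 30*l^2 - 48*l - 72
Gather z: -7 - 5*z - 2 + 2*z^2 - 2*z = 2*z^2 - 7*z - 9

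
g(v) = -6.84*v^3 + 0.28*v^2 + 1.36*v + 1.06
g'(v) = -20.52*v^2 + 0.56*v + 1.36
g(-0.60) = 1.82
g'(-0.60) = -6.36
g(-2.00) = 54.18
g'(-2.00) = -81.84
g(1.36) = -13.78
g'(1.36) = -35.83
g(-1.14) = 10.01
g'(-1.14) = -25.95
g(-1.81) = 40.08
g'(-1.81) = -66.88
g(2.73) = -132.31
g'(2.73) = -150.04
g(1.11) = -6.44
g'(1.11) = -23.30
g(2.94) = -166.34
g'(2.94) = -174.36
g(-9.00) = 4997.86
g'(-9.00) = -1665.80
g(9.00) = -4950.38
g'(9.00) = -1655.72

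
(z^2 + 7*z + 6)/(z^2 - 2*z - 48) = (z + 1)/(z - 8)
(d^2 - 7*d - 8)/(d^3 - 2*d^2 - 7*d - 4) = (d - 8)/(d^2 - 3*d - 4)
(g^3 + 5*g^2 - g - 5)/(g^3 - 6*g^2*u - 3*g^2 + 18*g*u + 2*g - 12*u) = (-g^2 - 6*g - 5)/(-g^2 + 6*g*u + 2*g - 12*u)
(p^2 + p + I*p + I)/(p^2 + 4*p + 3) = (p + I)/(p + 3)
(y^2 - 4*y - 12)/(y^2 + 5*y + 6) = (y - 6)/(y + 3)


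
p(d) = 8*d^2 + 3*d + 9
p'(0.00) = 3.00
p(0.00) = 9.00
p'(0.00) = 3.00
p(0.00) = 9.00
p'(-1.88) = -27.08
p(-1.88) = 31.64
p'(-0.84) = -10.44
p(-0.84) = 12.12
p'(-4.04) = -61.64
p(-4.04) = 127.45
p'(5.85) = 96.60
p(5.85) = 300.33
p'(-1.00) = -13.00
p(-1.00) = 14.00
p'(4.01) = 67.16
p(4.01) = 149.67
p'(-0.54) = -5.64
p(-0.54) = 9.71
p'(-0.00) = 3.00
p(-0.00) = 9.00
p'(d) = 16*d + 3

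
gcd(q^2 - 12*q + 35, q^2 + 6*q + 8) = 1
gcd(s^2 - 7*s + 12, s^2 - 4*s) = s - 4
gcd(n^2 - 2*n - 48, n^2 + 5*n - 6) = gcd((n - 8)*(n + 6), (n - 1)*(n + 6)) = n + 6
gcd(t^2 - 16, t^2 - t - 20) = t + 4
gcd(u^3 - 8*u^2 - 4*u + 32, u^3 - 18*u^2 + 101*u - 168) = u - 8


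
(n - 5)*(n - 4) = n^2 - 9*n + 20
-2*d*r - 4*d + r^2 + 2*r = (-2*d + r)*(r + 2)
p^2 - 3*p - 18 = (p - 6)*(p + 3)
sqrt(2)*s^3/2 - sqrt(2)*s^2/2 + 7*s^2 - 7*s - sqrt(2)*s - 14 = (s - 2)*(s + 7*sqrt(2))*(sqrt(2)*s/2 + sqrt(2)/2)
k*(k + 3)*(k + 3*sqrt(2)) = k^3 + 3*k^2 + 3*sqrt(2)*k^2 + 9*sqrt(2)*k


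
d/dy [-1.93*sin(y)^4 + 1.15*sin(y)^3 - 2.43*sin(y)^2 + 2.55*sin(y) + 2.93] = (-7.72*sin(y)^3 + 3.45*sin(y)^2 - 4.86*sin(y) + 2.55)*cos(y)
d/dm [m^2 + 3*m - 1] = 2*m + 3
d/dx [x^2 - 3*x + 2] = 2*x - 3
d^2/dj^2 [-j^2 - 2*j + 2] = -2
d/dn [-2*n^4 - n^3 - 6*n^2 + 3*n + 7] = -8*n^3 - 3*n^2 - 12*n + 3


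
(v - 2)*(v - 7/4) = v^2 - 15*v/4 + 7/2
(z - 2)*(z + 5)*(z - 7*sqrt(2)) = z^3 - 7*sqrt(2)*z^2 + 3*z^2 - 21*sqrt(2)*z - 10*z + 70*sqrt(2)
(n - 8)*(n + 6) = n^2 - 2*n - 48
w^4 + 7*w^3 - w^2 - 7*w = w*(w - 1)*(w + 1)*(w + 7)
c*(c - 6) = c^2 - 6*c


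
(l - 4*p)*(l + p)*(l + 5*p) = l^3 + 2*l^2*p - 19*l*p^2 - 20*p^3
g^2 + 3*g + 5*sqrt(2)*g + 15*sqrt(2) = (g + 3)*(g + 5*sqrt(2))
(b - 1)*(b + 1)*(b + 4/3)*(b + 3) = b^4 + 13*b^3/3 + 3*b^2 - 13*b/3 - 4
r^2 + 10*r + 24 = (r + 4)*(r + 6)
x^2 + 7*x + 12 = (x + 3)*(x + 4)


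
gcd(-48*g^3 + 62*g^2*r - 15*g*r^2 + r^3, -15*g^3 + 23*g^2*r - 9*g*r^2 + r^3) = -g + r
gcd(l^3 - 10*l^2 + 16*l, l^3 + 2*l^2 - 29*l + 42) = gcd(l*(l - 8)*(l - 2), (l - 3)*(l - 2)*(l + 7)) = l - 2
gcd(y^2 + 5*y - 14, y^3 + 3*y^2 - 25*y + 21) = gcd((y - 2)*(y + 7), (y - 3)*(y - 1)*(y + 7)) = y + 7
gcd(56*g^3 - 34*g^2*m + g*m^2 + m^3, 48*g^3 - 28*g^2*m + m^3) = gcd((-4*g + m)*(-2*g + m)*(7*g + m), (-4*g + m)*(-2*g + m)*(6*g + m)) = 8*g^2 - 6*g*m + m^2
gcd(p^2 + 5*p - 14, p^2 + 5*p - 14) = p^2 + 5*p - 14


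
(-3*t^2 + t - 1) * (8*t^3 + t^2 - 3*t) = -24*t^5 + 5*t^4 + 2*t^3 - 4*t^2 + 3*t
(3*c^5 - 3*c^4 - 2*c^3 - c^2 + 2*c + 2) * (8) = 24*c^5 - 24*c^4 - 16*c^3 - 8*c^2 + 16*c + 16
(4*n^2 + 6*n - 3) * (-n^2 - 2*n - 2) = -4*n^4 - 14*n^3 - 17*n^2 - 6*n + 6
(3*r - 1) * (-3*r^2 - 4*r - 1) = -9*r^3 - 9*r^2 + r + 1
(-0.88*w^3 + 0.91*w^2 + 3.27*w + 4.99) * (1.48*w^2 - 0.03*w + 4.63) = -1.3024*w^5 + 1.3732*w^4 + 0.7379*w^3 + 11.5004*w^2 + 14.9904*w + 23.1037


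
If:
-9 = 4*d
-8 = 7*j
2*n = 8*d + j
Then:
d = -9/4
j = -8/7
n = -67/7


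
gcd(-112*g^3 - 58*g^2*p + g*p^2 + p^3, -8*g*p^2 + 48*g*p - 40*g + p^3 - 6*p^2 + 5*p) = -8*g + p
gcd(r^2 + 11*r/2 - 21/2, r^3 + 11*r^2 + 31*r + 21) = r + 7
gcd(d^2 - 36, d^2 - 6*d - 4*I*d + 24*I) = d - 6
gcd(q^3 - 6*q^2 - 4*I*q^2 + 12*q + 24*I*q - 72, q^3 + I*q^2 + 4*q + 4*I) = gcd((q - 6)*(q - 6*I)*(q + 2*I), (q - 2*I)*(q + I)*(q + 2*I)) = q + 2*I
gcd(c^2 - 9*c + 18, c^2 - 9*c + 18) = c^2 - 9*c + 18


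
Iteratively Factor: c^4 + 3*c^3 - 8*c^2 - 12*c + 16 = (c - 2)*(c^3 + 5*c^2 + 2*c - 8) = (c - 2)*(c + 2)*(c^2 + 3*c - 4) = (c - 2)*(c + 2)*(c + 4)*(c - 1)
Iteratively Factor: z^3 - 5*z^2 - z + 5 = (z + 1)*(z^2 - 6*z + 5) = (z - 5)*(z + 1)*(z - 1)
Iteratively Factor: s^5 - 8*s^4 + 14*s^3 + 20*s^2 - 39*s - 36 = (s + 1)*(s^4 - 9*s^3 + 23*s^2 - 3*s - 36) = (s + 1)^2*(s^3 - 10*s^2 + 33*s - 36) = (s - 3)*(s + 1)^2*(s^2 - 7*s + 12) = (s - 4)*(s - 3)*(s + 1)^2*(s - 3)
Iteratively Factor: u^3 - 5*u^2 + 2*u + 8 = (u - 4)*(u^2 - u - 2) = (u - 4)*(u + 1)*(u - 2)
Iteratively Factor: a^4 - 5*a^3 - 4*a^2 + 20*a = (a)*(a^3 - 5*a^2 - 4*a + 20) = a*(a - 5)*(a^2 - 4) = a*(a - 5)*(a + 2)*(a - 2)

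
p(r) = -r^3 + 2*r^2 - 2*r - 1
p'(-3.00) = -41.00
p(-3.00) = 50.00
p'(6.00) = -86.00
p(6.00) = -157.00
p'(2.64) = -12.35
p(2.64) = -10.74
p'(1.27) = -1.76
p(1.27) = -2.36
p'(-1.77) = -18.48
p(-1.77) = 14.35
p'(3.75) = -29.19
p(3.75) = -33.11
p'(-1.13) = -10.35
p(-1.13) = 5.26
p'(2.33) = -8.97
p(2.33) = -7.45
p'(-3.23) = -46.22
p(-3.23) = 60.02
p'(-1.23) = -11.46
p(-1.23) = 6.35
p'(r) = -3*r^2 + 4*r - 2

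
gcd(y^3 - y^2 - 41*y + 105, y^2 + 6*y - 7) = y + 7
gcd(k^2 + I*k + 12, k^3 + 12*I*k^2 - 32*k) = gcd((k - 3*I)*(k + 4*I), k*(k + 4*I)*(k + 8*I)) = k + 4*I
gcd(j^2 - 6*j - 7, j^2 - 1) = j + 1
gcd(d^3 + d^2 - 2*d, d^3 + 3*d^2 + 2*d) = d^2 + 2*d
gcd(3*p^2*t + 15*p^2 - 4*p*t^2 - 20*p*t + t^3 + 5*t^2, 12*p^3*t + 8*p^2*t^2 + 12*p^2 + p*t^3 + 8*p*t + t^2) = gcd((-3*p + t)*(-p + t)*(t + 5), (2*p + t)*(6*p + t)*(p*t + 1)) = 1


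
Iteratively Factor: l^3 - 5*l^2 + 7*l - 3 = (l - 1)*(l^2 - 4*l + 3) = (l - 3)*(l - 1)*(l - 1)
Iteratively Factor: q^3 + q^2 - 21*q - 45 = (q - 5)*(q^2 + 6*q + 9) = (q - 5)*(q + 3)*(q + 3)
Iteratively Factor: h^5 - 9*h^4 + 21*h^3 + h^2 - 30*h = (h - 2)*(h^4 - 7*h^3 + 7*h^2 + 15*h) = (h - 2)*(h + 1)*(h^3 - 8*h^2 + 15*h) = (h - 5)*(h - 2)*(h + 1)*(h^2 - 3*h) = (h - 5)*(h - 3)*(h - 2)*(h + 1)*(h)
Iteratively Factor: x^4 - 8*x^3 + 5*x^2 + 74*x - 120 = (x - 2)*(x^3 - 6*x^2 - 7*x + 60) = (x - 4)*(x - 2)*(x^2 - 2*x - 15) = (x - 5)*(x - 4)*(x - 2)*(x + 3)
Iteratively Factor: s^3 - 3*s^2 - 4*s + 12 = (s - 3)*(s^2 - 4) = (s - 3)*(s + 2)*(s - 2)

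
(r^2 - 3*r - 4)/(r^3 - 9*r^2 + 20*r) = (r + 1)/(r*(r - 5))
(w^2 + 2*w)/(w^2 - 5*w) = (w + 2)/(w - 5)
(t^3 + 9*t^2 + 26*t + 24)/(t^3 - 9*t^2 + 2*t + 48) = (t^2 + 7*t + 12)/(t^2 - 11*t + 24)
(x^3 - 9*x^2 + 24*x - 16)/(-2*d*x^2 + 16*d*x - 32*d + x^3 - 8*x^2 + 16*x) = (x - 1)/(-2*d + x)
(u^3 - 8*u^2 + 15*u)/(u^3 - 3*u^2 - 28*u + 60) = u*(u^2 - 8*u + 15)/(u^3 - 3*u^2 - 28*u + 60)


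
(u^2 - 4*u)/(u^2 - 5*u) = (u - 4)/(u - 5)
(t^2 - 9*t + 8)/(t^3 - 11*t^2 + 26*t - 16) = 1/(t - 2)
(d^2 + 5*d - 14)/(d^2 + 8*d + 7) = (d - 2)/(d + 1)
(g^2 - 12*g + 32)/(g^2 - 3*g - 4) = (g - 8)/(g + 1)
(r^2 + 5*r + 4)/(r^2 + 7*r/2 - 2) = 2*(r + 1)/(2*r - 1)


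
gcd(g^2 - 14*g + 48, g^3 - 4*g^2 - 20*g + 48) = g - 6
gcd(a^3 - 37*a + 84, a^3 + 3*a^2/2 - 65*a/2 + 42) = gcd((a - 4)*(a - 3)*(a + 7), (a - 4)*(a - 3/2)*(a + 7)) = a^2 + 3*a - 28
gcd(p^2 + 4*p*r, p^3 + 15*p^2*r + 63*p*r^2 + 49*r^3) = 1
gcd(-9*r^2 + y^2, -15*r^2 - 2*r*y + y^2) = 3*r + y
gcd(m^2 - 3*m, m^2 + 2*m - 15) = m - 3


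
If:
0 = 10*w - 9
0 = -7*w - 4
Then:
No Solution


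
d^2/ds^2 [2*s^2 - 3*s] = 4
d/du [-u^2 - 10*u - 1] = -2*u - 10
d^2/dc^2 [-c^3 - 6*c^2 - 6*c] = -6*c - 12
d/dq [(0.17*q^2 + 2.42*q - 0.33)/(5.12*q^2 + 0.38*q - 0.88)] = (-12.3258*q^2 + 3.08*q - 2.0042)/(26.2144*q^4 + 3.8912*q^3 - 8.8668*q^2 - 0.6688*q + 0.7744)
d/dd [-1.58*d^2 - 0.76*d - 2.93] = -3.16*d - 0.76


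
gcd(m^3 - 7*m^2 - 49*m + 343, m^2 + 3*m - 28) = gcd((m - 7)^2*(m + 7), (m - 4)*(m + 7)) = m + 7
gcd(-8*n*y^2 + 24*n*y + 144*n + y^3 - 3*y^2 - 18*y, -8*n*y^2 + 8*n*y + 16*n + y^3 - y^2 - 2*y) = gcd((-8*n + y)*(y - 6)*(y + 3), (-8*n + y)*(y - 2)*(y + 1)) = -8*n + y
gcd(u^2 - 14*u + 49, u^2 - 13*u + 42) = u - 7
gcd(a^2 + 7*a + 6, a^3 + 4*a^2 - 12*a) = a + 6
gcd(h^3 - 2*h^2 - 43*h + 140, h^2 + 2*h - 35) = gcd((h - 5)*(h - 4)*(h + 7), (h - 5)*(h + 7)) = h^2 + 2*h - 35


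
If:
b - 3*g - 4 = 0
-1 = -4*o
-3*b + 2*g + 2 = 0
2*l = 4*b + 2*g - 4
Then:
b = -2/7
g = -10/7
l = -4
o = 1/4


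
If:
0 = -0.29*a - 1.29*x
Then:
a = -4.44827586206897*x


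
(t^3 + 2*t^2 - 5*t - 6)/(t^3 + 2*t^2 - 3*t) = (t^2 - t - 2)/(t*(t - 1))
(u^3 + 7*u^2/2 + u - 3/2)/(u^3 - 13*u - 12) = (u - 1/2)/(u - 4)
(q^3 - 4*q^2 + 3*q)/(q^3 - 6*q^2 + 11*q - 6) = q/(q - 2)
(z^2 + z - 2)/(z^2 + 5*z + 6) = (z - 1)/(z + 3)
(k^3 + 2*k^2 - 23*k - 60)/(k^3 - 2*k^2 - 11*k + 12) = (k^2 - k - 20)/(k^2 - 5*k + 4)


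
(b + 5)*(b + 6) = b^2 + 11*b + 30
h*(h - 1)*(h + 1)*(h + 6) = h^4 + 6*h^3 - h^2 - 6*h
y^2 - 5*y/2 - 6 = (y - 4)*(y + 3/2)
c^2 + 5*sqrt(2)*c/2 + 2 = (c + sqrt(2)/2)*(c + 2*sqrt(2))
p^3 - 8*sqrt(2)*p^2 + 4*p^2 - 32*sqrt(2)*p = p*(p + 4)*(p - 8*sqrt(2))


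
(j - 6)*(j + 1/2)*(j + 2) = j^3 - 7*j^2/2 - 14*j - 6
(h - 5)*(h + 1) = h^2 - 4*h - 5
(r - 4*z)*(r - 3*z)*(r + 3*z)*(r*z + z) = r^4*z - 4*r^3*z^2 + r^3*z - 9*r^2*z^3 - 4*r^2*z^2 + 36*r*z^4 - 9*r*z^3 + 36*z^4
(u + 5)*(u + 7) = u^2 + 12*u + 35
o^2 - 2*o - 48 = (o - 8)*(o + 6)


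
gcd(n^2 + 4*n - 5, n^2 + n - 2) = n - 1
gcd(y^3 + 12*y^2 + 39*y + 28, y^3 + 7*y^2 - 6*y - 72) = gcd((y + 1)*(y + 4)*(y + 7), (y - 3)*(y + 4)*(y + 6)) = y + 4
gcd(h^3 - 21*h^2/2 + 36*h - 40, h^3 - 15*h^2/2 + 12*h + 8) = h^2 - 8*h + 16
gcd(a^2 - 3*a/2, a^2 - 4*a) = a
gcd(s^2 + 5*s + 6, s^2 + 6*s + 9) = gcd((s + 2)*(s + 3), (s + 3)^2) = s + 3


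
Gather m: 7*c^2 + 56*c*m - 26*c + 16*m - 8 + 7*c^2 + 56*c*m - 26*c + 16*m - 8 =14*c^2 - 52*c + m*(112*c + 32) - 16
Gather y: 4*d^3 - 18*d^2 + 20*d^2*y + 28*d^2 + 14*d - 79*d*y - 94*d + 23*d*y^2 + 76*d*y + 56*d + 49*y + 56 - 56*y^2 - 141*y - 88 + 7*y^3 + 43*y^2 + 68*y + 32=4*d^3 + 10*d^2 - 24*d + 7*y^3 + y^2*(23*d - 13) + y*(20*d^2 - 3*d - 24)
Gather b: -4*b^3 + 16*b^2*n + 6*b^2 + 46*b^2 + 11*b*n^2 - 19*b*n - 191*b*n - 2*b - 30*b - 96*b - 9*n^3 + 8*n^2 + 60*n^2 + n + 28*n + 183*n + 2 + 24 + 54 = -4*b^3 + b^2*(16*n + 52) + b*(11*n^2 - 210*n - 128) - 9*n^3 + 68*n^2 + 212*n + 80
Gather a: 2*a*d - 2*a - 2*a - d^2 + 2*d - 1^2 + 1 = a*(2*d - 4) - d^2 + 2*d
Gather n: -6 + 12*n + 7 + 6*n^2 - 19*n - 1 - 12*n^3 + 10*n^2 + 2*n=-12*n^3 + 16*n^2 - 5*n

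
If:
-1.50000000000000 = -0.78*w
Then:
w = 1.92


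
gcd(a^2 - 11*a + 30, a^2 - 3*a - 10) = a - 5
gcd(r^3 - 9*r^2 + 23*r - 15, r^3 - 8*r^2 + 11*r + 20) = r - 5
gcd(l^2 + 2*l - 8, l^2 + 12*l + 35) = 1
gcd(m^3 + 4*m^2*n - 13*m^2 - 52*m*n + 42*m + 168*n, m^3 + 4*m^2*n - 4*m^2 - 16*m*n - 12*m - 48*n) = m^2 + 4*m*n - 6*m - 24*n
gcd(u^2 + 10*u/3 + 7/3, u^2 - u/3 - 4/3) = u + 1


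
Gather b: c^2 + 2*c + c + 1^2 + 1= c^2 + 3*c + 2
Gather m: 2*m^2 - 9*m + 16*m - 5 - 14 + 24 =2*m^2 + 7*m + 5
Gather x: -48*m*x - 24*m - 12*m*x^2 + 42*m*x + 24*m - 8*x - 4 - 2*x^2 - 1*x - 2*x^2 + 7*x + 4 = x^2*(-12*m - 4) + x*(-6*m - 2)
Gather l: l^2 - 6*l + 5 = l^2 - 6*l + 5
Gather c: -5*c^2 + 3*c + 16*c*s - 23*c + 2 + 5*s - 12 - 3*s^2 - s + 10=-5*c^2 + c*(16*s - 20) - 3*s^2 + 4*s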